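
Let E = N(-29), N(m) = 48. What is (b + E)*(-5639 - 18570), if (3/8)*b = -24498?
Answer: 1580363520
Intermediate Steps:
b = -65328 (b = (8/3)*(-24498) = -65328)
E = 48
(b + E)*(-5639 - 18570) = (-65328 + 48)*(-5639 - 18570) = -65280*(-24209) = 1580363520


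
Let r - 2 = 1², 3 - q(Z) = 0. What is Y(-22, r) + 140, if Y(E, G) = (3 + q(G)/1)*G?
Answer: 158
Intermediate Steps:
q(Z) = 3 (q(Z) = 3 - 1*0 = 3 + 0 = 3)
r = 3 (r = 2 + 1² = 2 + 1 = 3)
Y(E, G) = 6*G (Y(E, G) = (3 + 3/1)*G = (3 + 3*1)*G = (3 + 3)*G = 6*G)
Y(-22, r) + 140 = 6*3 + 140 = 18 + 140 = 158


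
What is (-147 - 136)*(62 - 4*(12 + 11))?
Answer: 8490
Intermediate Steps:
(-147 - 136)*(62 - 4*(12 + 11)) = -283*(62 - 4*23) = -283*(62 - 92) = -283*(-30) = 8490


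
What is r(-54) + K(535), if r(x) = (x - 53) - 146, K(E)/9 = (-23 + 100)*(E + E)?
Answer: 741257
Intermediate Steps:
K(E) = 1386*E (K(E) = 9*((-23 + 100)*(E + E)) = 9*(77*(2*E)) = 9*(154*E) = 1386*E)
r(x) = -199 + x (r(x) = (-53 + x) - 146 = -199 + x)
r(-54) + K(535) = (-199 - 54) + 1386*535 = -253 + 741510 = 741257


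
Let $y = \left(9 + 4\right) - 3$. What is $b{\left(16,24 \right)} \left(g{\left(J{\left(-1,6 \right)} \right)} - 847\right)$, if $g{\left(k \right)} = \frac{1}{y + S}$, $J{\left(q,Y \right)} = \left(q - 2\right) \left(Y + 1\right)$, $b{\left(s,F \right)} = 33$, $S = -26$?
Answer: $- \frac{447249}{16} \approx -27953.0$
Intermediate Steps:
$y = 10$ ($y = 13 - 3 = 10$)
$J{\left(q,Y \right)} = \left(1 + Y\right) \left(-2 + q\right)$ ($J{\left(q,Y \right)} = \left(-2 + q\right) \left(1 + Y\right) = \left(1 + Y\right) \left(-2 + q\right)$)
$g{\left(k \right)} = - \frac{1}{16}$ ($g{\left(k \right)} = \frac{1}{10 - 26} = \frac{1}{-16} = - \frac{1}{16}$)
$b{\left(16,24 \right)} \left(g{\left(J{\left(-1,6 \right)} \right)} - 847\right) = 33 \left(- \frac{1}{16} - 847\right) = 33 \left(- \frac{13553}{16}\right) = - \frac{447249}{16}$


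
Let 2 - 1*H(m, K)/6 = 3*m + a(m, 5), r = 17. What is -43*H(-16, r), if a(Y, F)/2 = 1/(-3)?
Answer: -13072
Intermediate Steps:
a(Y, F) = -⅔ (a(Y, F) = 2/(-3) = 2*(-⅓) = -⅔)
H(m, K) = 16 - 18*m (H(m, K) = 12 - 6*(3*m - ⅔) = 12 - 6*(-⅔ + 3*m) = 12 + (4 - 18*m) = 16 - 18*m)
-43*H(-16, r) = -43*(16 - 18*(-16)) = -43*(16 + 288) = -43*304 = -13072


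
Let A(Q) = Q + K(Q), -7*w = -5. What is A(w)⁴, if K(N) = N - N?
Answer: 625/2401 ≈ 0.26031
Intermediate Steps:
w = 5/7 (w = -⅐*(-5) = 5/7 ≈ 0.71429)
K(N) = 0
A(Q) = Q (A(Q) = Q + 0 = Q)
A(w)⁴ = (5/7)⁴ = 625/2401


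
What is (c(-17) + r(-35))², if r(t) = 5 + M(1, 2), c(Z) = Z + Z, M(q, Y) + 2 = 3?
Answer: 784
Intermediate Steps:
M(q, Y) = 1 (M(q, Y) = -2 + 3 = 1)
c(Z) = 2*Z
r(t) = 6 (r(t) = 5 + 1 = 6)
(c(-17) + r(-35))² = (2*(-17) + 6)² = (-34 + 6)² = (-28)² = 784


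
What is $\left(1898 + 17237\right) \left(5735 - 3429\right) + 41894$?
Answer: $44167204$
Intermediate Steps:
$\left(1898 + 17237\right) \left(5735 - 3429\right) + 41894 = 19135 \cdot 2306 + 41894 = 44125310 + 41894 = 44167204$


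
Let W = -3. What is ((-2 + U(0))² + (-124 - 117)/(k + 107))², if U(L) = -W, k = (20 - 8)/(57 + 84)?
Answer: 39614436/25331089 ≈ 1.5639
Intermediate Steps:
k = 4/47 (k = 12/141 = 12*(1/141) = 4/47 ≈ 0.085106)
U(L) = 3 (U(L) = -1*(-3) = 3)
((-2 + U(0))² + (-124 - 117)/(k + 107))² = ((-2 + 3)² + (-124 - 117)/(4/47 + 107))² = (1² - 241/5033/47)² = (1 - 241*47/5033)² = (1 - 11327/5033)² = (-6294/5033)² = 39614436/25331089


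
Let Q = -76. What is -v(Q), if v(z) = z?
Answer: 76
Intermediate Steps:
-v(Q) = -1*(-76) = 76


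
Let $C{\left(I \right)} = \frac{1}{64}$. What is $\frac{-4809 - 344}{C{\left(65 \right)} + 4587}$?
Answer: $- \frac{329792}{293569} \approx -1.1234$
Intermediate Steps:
$C{\left(I \right)} = \frac{1}{64}$
$\frac{-4809 - 344}{C{\left(65 \right)} + 4587} = \frac{-4809 - 344}{\frac{1}{64} + 4587} = - \frac{5153}{\frac{293569}{64}} = \left(-5153\right) \frac{64}{293569} = - \frac{329792}{293569}$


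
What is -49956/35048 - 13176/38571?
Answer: -1177833/666586 ≈ -1.7670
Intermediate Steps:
-49956/35048 - 13176/38571 = -49956*1/35048 - 13176*1/38571 = -12489/8762 - 4392/12857 = -1177833/666586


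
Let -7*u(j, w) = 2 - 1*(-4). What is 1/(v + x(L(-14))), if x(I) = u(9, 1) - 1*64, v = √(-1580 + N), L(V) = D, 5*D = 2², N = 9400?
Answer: 1589/88532 + 49*√1955/88532 ≈ 0.042420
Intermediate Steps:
u(j, w) = -6/7 (u(j, w) = -(2 - 1*(-4))/7 = -(2 + 4)/7 = -⅐*6 = -6/7)
D = ⅘ (D = (⅕)*2² = (⅕)*4 = ⅘ ≈ 0.80000)
L(V) = ⅘
v = 2*√1955 (v = √(-1580 + 9400) = √7820 = 2*√1955 ≈ 88.431)
x(I) = -454/7 (x(I) = -6/7 - 1*64 = -6/7 - 64 = -454/7)
1/(v + x(L(-14))) = 1/(2*√1955 - 454/7) = 1/(-454/7 + 2*√1955)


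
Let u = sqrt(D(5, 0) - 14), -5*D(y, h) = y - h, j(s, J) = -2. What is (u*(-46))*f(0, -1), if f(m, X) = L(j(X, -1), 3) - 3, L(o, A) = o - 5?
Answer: 460*I*sqrt(15) ≈ 1781.6*I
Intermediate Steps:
D(y, h) = -y/5 + h/5 (D(y, h) = -(y - h)/5 = -y/5 + h/5)
L(o, A) = -5 + o
f(m, X) = -10 (f(m, X) = (-5 - 2) - 3 = -7 - 3 = -10)
u = I*sqrt(15) (u = sqrt((-1/5*5 + (1/5)*0) - 14) = sqrt((-1 + 0) - 14) = sqrt(-1 - 14) = sqrt(-15) = I*sqrt(15) ≈ 3.873*I)
(u*(-46))*f(0, -1) = ((I*sqrt(15))*(-46))*(-10) = -46*I*sqrt(15)*(-10) = 460*I*sqrt(15)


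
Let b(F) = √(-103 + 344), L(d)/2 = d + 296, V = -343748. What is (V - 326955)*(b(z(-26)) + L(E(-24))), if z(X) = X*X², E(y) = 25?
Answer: -430591326 - 670703*√241 ≈ -4.4100e+8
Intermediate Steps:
L(d) = 592 + 2*d (L(d) = 2*(d + 296) = 2*(296 + d) = 592 + 2*d)
z(X) = X³
b(F) = √241
(V - 326955)*(b(z(-26)) + L(E(-24))) = (-343748 - 326955)*(√241 + (592 + 2*25)) = -670703*(√241 + (592 + 50)) = -670703*(√241 + 642) = -670703*(642 + √241) = -430591326 - 670703*√241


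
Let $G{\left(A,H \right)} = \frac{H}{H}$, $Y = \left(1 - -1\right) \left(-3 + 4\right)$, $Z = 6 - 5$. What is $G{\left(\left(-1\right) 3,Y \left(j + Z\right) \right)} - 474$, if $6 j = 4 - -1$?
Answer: $-473$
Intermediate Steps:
$Z = 1$ ($Z = 6 - 5 = 1$)
$j = \frac{5}{6}$ ($j = \frac{4 - -1}{6} = \frac{4 + 1}{6} = \frac{1}{6} \cdot 5 = \frac{5}{6} \approx 0.83333$)
$Y = 2$ ($Y = \left(1 + 1\right) 1 = 2 \cdot 1 = 2$)
$G{\left(A,H \right)} = 1$
$G{\left(\left(-1\right) 3,Y \left(j + Z\right) \right)} - 474 = 1 - 474 = -473$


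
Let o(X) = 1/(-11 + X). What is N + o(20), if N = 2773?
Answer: 24958/9 ≈ 2773.1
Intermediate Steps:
N + o(20) = 2773 + 1/(-11 + 20) = 2773 + 1/9 = 2773 + ⅑ = 24958/9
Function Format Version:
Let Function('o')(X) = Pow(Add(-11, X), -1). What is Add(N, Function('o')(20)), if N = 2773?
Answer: Rational(24958, 9) ≈ 2773.1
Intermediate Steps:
Add(N, Function('o')(20)) = Add(2773, Pow(Add(-11, 20), -1)) = Add(2773, Pow(9, -1)) = Add(2773, Rational(1, 9)) = Rational(24958, 9)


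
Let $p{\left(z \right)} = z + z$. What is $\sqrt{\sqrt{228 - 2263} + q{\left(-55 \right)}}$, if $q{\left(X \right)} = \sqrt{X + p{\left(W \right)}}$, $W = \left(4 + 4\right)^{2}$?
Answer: $\sqrt{\sqrt{73} + i \sqrt{2035}} \approx 5.2181 + 4.3226 i$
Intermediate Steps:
$W = 64$ ($W = 8^{2} = 64$)
$p{\left(z \right)} = 2 z$
$q{\left(X \right)} = \sqrt{128 + X}$ ($q{\left(X \right)} = \sqrt{X + 2 \cdot 64} = \sqrt{X + 128} = \sqrt{128 + X}$)
$\sqrt{\sqrt{228 - 2263} + q{\left(-55 \right)}} = \sqrt{\sqrt{228 - 2263} + \sqrt{128 - 55}} = \sqrt{\sqrt{-2035} + \sqrt{73}} = \sqrt{i \sqrt{2035} + \sqrt{73}} = \sqrt{\sqrt{73} + i \sqrt{2035}}$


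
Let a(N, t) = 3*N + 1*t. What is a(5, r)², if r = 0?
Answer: 225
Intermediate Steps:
a(N, t) = t + 3*N (a(N, t) = 3*N + t = t + 3*N)
a(5, r)² = (0 + 3*5)² = (0 + 15)² = 15² = 225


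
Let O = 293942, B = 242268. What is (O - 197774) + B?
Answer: 338436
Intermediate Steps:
(O - 197774) + B = (293942 - 197774) + 242268 = 96168 + 242268 = 338436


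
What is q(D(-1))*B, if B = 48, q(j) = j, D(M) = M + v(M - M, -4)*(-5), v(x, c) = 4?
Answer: -1008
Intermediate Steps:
D(M) = -20 + M (D(M) = M + 4*(-5) = M - 20 = -20 + M)
q(D(-1))*B = (-20 - 1)*48 = -21*48 = -1008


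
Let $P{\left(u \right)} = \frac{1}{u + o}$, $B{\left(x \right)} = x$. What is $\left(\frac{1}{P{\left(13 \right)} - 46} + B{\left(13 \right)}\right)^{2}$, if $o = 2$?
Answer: $\frac{79959364}{474721} \approx 168.43$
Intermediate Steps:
$P{\left(u \right)} = \frac{1}{2 + u}$ ($P{\left(u \right)} = \frac{1}{u + 2} = \frac{1}{2 + u}$)
$\left(\frac{1}{P{\left(13 \right)} - 46} + B{\left(13 \right)}\right)^{2} = \left(\frac{1}{\frac{1}{2 + 13} - 46} + 13\right)^{2} = \left(\frac{1}{\frac{1}{15} - 46} + 13\right)^{2} = \left(\frac{1}{- \frac{689}{15}} + 13\right)^{2} = \left(- \frac{15}{689} + 13\right)^{2} = \left(\frac{8942}{689}\right)^{2} = \frac{79959364}{474721}$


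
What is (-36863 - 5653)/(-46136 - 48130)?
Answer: 2362/5237 ≈ 0.45102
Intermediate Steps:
(-36863 - 5653)/(-46136 - 48130) = -42516/(-94266) = -42516*(-1/94266) = 2362/5237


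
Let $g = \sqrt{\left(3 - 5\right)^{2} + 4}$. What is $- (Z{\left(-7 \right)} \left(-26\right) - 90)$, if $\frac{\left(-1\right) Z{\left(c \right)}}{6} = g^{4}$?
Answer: $-9894$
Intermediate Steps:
$g = 2 \sqrt{2}$ ($g = \sqrt{\left(-2\right)^{2} + 4} = \sqrt{4 + 4} = \sqrt{8} = 2 \sqrt{2} \approx 2.8284$)
$Z{\left(c \right)} = -384$ ($Z{\left(c \right)} = - 6 \left(2 \sqrt{2}\right)^{4} = \left(-6\right) 64 = -384$)
$- (Z{\left(-7 \right)} \left(-26\right) - 90) = - (\left(-384\right) \left(-26\right) - 90) = - (9984 - 90) = \left(-1\right) 9894 = -9894$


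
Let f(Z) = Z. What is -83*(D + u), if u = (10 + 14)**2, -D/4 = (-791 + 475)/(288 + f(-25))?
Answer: -12678416/263 ≈ -48207.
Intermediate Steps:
D = 1264/263 (D = -4*(-791 + 475)/(288 - 25) = -(-1264)/263 = -4*(-316/263) = 1264/263 ≈ 4.8061)
u = 576 (u = 24**2 = 576)
-83*(D + u) = -83*(1264/263 + 576) = -83*152752/263 = -12678416/263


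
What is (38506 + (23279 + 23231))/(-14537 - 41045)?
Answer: -42508/27791 ≈ -1.5296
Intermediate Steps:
(38506 + (23279 + 23231))/(-14537 - 41045) = (38506 + 46510)/(-55582) = 85016*(-1/55582) = -42508/27791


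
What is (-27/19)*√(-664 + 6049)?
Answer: -27*√5385/19 ≈ -104.28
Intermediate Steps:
(-27/19)*√(-664 + 6049) = (-27*1/19)*√5385 = -27*√5385/19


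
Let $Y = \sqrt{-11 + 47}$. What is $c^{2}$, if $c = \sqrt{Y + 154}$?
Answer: $160$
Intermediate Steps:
$Y = 6$ ($Y = \sqrt{36} = 6$)
$c = 4 \sqrt{10}$ ($c = \sqrt{6 + 154} = \sqrt{160} = 4 \sqrt{10} \approx 12.649$)
$c^{2} = \left(4 \sqrt{10}\right)^{2} = 160$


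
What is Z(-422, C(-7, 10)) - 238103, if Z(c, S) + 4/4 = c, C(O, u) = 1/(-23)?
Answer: -238526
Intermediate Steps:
C(O, u) = -1/23
Z(c, S) = -1 + c
Z(-422, C(-7, 10)) - 238103 = (-1 - 422) - 238103 = -423 - 238103 = -238526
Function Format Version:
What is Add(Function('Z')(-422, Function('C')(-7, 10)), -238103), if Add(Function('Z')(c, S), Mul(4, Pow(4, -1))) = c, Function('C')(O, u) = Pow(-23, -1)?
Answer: -238526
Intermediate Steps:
Function('C')(O, u) = Rational(-1, 23)
Function('Z')(c, S) = Add(-1, c)
Add(Function('Z')(-422, Function('C')(-7, 10)), -238103) = Add(Add(-1, -422), -238103) = Add(-423, -238103) = -238526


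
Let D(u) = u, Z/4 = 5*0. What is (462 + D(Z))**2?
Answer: 213444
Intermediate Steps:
Z = 0 (Z = 4*(5*0) = 4*0 = 0)
(462 + D(Z))**2 = (462 + 0)**2 = 462**2 = 213444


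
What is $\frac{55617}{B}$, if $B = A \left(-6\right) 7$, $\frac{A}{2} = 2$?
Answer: $- \frac{18539}{56} \approx -331.05$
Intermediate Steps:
$A = 4$ ($A = 2 \cdot 2 = 4$)
$B = -168$ ($B = 4 \left(-6\right) 7 = \left(-24\right) 7 = -168$)
$\frac{55617}{B} = \frac{55617}{-168} = 55617 \left(- \frac{1}{168}\right) = - \frac{18539}{56}$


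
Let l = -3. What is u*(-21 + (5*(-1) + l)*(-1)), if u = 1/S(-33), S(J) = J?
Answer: 13/33 ≈ 0.39394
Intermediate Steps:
u = -1/33 (u = 1/(-33) = -1/33 ≈ -0.030303)
u*(-21 + (5*(-1) + l)*(-1)) = -(-21 + (5*(-1) - 3)*(-1))/33 = -(-21 + (-5 - 3)*(-1))/33 = -(-21 - 8*(-1))/33 = -(-21 + 8)/33 = -1/33*(-13) = 13/33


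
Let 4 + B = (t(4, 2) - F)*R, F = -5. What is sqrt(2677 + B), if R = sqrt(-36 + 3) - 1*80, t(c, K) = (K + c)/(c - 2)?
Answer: sqrt(2033 + 8*I*sqrt(33)) ≈ 45.092 + 0.5096*I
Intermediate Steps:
t(c, K) = (K + c)/(-2 + c)
R = -80 + I*sqrt(33) (R = sqrt(-33) - 80 = I*sqrt(33) - 80 = -80 + I*sqrt(33) ≈ -80.0 + 5.7446*I)
B = -644 + 8*I*sqrt(33) (B = -4 + ((2 + 4)/(-2 + 4) - 1*(-5))*(-80 + I*sqrt(33)) = -4 + (6/2 + 5)*(-80 + I*sqrt(33)) = -4 + ((1/2)*6 + 5)*(-80 + I*sqrt(33)) = -4 + (3 + 5)*(-80 + I*sqrt(33)) = -4 + 8*(-80 + I*sqrt(33)) = -4 + (-640 + 8*I*sqrt(33)) = -644 + 8*I*sqrt(33) ≈ -644.0 + 45.956*I)
sqrt(2677 + B) = sqrt(2677 + (-644 + 8*I*sqrt(33))) = sqrt(2033 + 8*I*sqrt(33))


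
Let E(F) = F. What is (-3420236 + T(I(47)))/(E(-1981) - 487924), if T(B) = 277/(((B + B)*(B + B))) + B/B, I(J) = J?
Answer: 30221196183/4328800580 ≈ 6.9814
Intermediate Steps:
T(B) = 1 + 277/(4*B²) (T(B) = 277/(((2*B)*(2*B))) + 1 = 277/((4*B²)) + 1 = 277*(1/(4*B²)) + 1 = 277/(4*B²) + 1 = 1 + 277/(4*B²))
(-3420236 + T(I(47)))/(E(-1981) - 487924) = (-3420236 + (1 + (277/4)/47²))/(-1981 - 487924) = (-3420236 + (1 + (277/4)*(1/2209)))/(-489905) = (-3420236 + (1 + 277/8836))*(-1/489905) = (-3420236 + 9113/8836)*(-1/489905) = -30221196183/8836*(-1/489905) = 30221196183/4328800580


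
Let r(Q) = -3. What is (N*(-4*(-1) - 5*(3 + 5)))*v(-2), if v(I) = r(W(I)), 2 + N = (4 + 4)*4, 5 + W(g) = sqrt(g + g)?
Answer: 3240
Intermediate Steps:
W(g) = -5 + sqrt(2)*sqrt(g) (W(g) = -5 + sqrt(g + g) = -5 + sqrt(2*g) = -5 + sqrt(2)*sqrt(g))
N = 30 (N = -2 + (4 + 4)*4 = -2 + 8*4 = -2 + 32 = 30)
v(I) = -3
(N*(-4*(-1) - 5*(3 + 5)))*v(-2) = (30*(-4*(-1) - 5*(3 + 5)))*(-3) = (30*(4 - 5*8))*(-3) = (30*(4 - 1*40))*(-3) = (30*(4 - 40))*(-3) = (30*(-36))*(-3) = -1080*(-3) = 3240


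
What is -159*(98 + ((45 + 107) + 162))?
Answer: -65508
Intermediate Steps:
-159*(98 + ((45 + 107) + 162)) = -159*(98 + (152 + 162)) = -159*(98 + 314) = -159*412 = -65508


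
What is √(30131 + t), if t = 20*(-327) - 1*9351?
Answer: 4*√890 ≈ 119.33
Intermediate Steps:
t = -15891 (t = -6540 - 9351 = -15891)
√(30131 + t) = √(30131 - 15891) = √14240 = 4*√890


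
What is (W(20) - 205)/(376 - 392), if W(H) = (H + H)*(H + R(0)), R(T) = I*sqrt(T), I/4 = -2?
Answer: -595/16 ≈ -37.188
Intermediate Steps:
I = -8 (I = 4*(-2) = -8)
R(T) = -8*sqrt(T)
W(H) = 2*H**2 (W(H) = (H + H)*(H - 8*sqrt(0)) = (2*H)*(H - 8*0) = (2*H)*(H + 0) = (2*H)*H = 2*H**2)
(W(20) - 205)/(376 - 392) = (2*20**2 - 205)/(376 - 392) = (2*400 - 205)/(-16) = (800 - 205)*(-1/16) = 595*(-1/16) = -595/16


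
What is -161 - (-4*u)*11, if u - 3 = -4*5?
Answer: -909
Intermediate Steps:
u = -17 (u = 3 - 4*5 = 3 - 20 = -17)
-161 - (-4*u)*11 = -161 - (-4*(-17))*11 = -161 - 68*11 = -161 - 1*748 = -161 - 748 = -909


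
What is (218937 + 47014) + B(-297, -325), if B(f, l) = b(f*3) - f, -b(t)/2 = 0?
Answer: 266248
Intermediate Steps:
b(t) = 0 (b(t) = -2*0 = 0)
B(f, l) = -f (B(f, l) = 0 - f = -f)
(218937 + 47014) + B(-297, -325) = (218937 + 47014) - 1*(-297) = 265951 + 297 = 266248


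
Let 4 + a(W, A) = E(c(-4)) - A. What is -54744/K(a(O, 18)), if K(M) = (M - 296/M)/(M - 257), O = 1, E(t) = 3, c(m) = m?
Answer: -287077536/65 ≈ -4.4166e+6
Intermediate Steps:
a(W, A) = -1 - A (a(W, A) = -4 + (3 - A) = -1 - A)
K(M) = (M - 296/M)/(-257 + M)
-54744/K(a(O, 18)) = -54744*(-1 - 1*18)*(-257 + (-1 - 1*18))/(-296 + (-1 - 1*18)²) = -54744*(-1 - 18)*(-257 + (-1 - 18))/(-296 + (-1 - 18)²) = -54744*(-19*(-257 - 19)/(-296 + (-19)²)) = -54744*5244/(-296 + 361) = -54744/((-1/19*(-1/276)*65)) = -54744/65/5244 = -54744*5244/65 = -287077536/65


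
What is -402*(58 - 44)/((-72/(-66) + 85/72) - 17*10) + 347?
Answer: 50553203/132841 ≈ 380.55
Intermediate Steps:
-402*(58 - 44)/((-72/(-66) + 85/72) - 17*10) + 347 = -5628/((-72*(-1/66) + 85*(1/72)) - 170) + 347 = -5628/((12/11 + 85/72) - 170) + 347 = -5628/(1799/792 - 170) + 347 = -5628/(-132841/792) + 347 = -5628*(-792)/132841 + 347 = -402*(-11088/132841) + 347 = 4457376/132841 + 347 = 50553203/132841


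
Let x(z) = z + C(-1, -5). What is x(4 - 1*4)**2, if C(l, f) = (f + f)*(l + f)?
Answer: 3600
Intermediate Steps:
C(l, f) = 2*f*(f + l) (C(l, f) = (2*f)*(f + l) = 2*f*(f + l))
x(z) = 60 + z (x(z) = z + 2*(-5)*(-5 - 1) = z + 2*(-5)*(-6) = z + 60 = 60 + z)
x(4 - 1*4)**2 = (60 + (4 - 1*4))**2 = (60 + (4 - 4))**2 = (60 + 0)**2 = 60**2 = 3600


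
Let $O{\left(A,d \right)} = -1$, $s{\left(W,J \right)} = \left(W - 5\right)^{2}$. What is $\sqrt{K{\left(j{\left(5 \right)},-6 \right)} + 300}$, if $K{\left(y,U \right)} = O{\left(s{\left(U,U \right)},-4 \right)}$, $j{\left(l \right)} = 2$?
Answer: $\sqrt{299} \approx 17.292$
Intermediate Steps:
$s{\left(W,J \right)} = \left(-5 + W\right)^{2}$
$K{\left(y,U \right)} = -1$
$\sqrt{K{\left(j{\left(5 \right)},-6 \right)} + 300} = \sqrt{-1 + 300} = \sqrt{299}$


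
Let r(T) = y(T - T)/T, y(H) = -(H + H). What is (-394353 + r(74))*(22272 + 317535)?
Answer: -134003909871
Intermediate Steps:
y(H) = -2*H
r(T) = 0 (r(T) = (-2*(T - T))/T = (-2*0)/T = 0/T = 0)
(-394353 + r(74))*(22272 + 317535) = (-394353 + 0)*(22272 + 317535) = -394353*339807 = -134003909871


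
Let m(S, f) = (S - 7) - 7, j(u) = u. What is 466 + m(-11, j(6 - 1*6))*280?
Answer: -6534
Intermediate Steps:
m(S, f) = -14 + S (m(S, f) = (-7 + S) - 7 = -14 + S)
466 + m(-11, j(6 - 1*6))*280 = 466 + (-14 - 11)*280 = 466 - 25*280 = 466 - 7000 = -6534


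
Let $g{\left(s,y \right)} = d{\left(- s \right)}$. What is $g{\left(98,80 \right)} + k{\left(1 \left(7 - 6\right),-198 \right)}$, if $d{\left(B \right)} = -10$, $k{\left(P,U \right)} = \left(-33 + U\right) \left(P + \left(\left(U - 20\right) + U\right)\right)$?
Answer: $95855$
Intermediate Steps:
$k{\left(P,U \right)} = \left(-33 + U\right) \left(-20 + P + 2 U\right)$ ($k{\left(P,U \right)} = \left(-33 + U\right) \left(P + \left(\left(-20 + U\right) + U\right)\right) = \left(-33 + U\right) \left(P + \left(-20 + 2 U\right)\right) = \left(-33 + U\right) \left(-20 + P + 2 U\right)$)
$g{\left(s,y \right)} = -10$
$g{\left(98,80 \right)} + k{\left(1 \left(7 - 6\right),-198 \right)} = -10 + \left(660 - -17028 - 33 \cdot 1 \left(7 - 6\right) + 2 \left(-198\right)^{2} + 1 \left(7 - 6\right) \left(-198\right)\right) = -10 + \left(660 + 17028 - 33 \cdot 1 \cdot 1 + 2 \cdot 39204 + 1 \cdot 1 \left(-198\right)\right) = -10 + \left(660 + 17028 - 33 + 78408 + 1 \left(-198\right)\right) = -10 + \left(660 + 17028 - 33 + 78408 - 198\right) = -10 + 95865 = 95855$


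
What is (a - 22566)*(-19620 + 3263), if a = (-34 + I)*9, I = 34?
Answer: 369112062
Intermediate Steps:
a = 0 (a = (-34 + 34)*9 = 0*9 = 0)
(a - 22566)*(-19620 + 3263) = (0 - 22566)*(-19620 + 3263) = -22566*(-16357) = 369112062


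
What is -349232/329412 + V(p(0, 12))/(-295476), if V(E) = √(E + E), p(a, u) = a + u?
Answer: -87308/82353 - √6/147738 ≈ -1.0602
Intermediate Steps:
V(E) = √2*√E (V(E) = √(2*E) = √2*√E)
-349232/329412 + V(p(0, 12))/(-295476) = -349232/329412 + (√2*√(0 + 12))/(-295476) = -349232*1/329412 + (√2*√12)*(-1/295476) = -87308/82353 + (√2*(2*√3))*(-1/295476) = -87308/82353 + (2*√6)*(-1/295476) = -87308/82353 - √6/147738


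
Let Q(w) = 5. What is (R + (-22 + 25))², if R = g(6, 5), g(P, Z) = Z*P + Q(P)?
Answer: 1444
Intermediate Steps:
g(P, Z) = 5 + P*Z (g(P, Z) = Z*P + 5 = P*Z + 5 = 5 + P*Z)
R = 35 (R = 5 + 6*5 = 5 + 30 = 35)
(R + (-22 + 25))² = (35 + (-22 + 25))² = (35 + 3)² = 38² = 1444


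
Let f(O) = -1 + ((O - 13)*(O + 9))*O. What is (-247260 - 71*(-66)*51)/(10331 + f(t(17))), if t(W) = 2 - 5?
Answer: -4137/5309 ≈ -0.77924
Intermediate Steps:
t(W) = -3
f(O) = -1 + O*(-13 + O)*(9 + O) (f(O) = -1 + ((-13 + O)*(9 + O))*O = -1 + O*(-13 + O)*(9 + O))
(-247260 - 71*(-66)*51)/(10331 + f(t(17))) = (-247260 - 71*(-66)*51)/(10331 + (-1 + (-3)³ - 117*(-3) - 4*(-3)²)) = (-247260 + 4686*51)/(10331 + (-1 - 27 + 351 - 4*9)) = (-247260 + 238986)/(10331 + (-1 - 27 + 351 - 36)) = -8274/(10331 + 287) = -8274/10618 = -8274*1/10618 = -4137/5309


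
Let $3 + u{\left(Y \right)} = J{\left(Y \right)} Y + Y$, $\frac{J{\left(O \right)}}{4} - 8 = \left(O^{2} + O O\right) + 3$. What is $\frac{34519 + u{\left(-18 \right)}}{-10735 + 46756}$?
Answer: $- \frac{12950}{36021} \approx -0.35951$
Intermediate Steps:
$J{\left(O \right)} = 44 + 8 O^{2}$ ($J{\left(O \right)} = 32 + 4 \left(\left(O^{2} + O O\right) + 3\right) = 32 + 4 \left(\left(O^{2} + O^{2}\right) + 3\right) = 32 + 4 \left(2 O^{2} + 3\right) = 32 + 4 \left(3 + 2 O^{2}\right) = 32 + \left(12 + 8 O^{2}\right) = 44 + 8 O^{2}$)
$u{\left(Y \right)} = -3 + Y + Y \left(44 + 8 Y^{2}\right)$ ($u{\left(Y \right)} = -3 + \left(\left(44 + 8 Y^{2}\right) Y + Y\right) = -3 + \left(Y \left(44 + 8 Y^{2}\right) + Y\right) = -3 + \left(Y + Y \left(44 + 8 Y^{2}\right)\right) = -3 + Y + Y \left(44 + 8 Y^{2}\right)$)
$\frac{34519 + u{\left(-18 \right)}}{-10735 + 46756} = \frac{34519 + \left(-3 + 8 \left(-18\right)^{3} + 45 \left(-18\right)\right)}{-10735 + 46756} = \frac{34519 - 47469}{36021} = \left(34519 - 47469\right) \frac{1}{36021} = \left(-12950\right) \frac{1}{36021} = - \frac{12950}{36021}$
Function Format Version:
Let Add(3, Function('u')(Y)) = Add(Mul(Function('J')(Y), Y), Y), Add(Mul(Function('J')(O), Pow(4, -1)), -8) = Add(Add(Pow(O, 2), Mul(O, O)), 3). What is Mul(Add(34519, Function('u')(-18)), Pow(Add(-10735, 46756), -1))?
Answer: Rational(-12950, 36021) ≈ -0.35951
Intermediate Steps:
Function('J')(O) = Add(44, Mul(8, Pow(O, 2))) (Function('J')(O) = Add(32, Mul(4, Add(Add(Pow(O, 2), Mul(O, O)), 3))) = Add(32, Mul(4, Add(Add(Pow(O, 2), Pow(O, 2)), 3))) = Add(32, Mul(4, Add(Mul(2, Pow(O, 2)), 3))) = Add(32, Mul(4, Add(3, Mul(2, Pow(O, 2))))) = Add(32, Add(12, Mul(8, Pow(O, 2)))) = Add(44, Mul(8, Pow(O, 2))))
Function('u')(Y) = Add(-3, Y, Mul(Y, Add(44, Mul(8, Pow(Y, 2))))) (Function('u')(Y) = Add(-3, Add(Mul(Add(44, Mul(8, Pow(Y, 2))), Y), Y)) = Add(-3, Add(Mul(Y, Add(44, Mul(8, Pow(Y, 2)))), Y)) = Add(-3, Add(Y, Mul(Y, Add(44, Mul(8, Pow(Y, 2)))))) = Add(-3, Y, Mul(Y, Add(44, Mul(8, Pow(Y, 2))))))
Mul(Add(34519, Function('u')(-18)), Pow(Add(-10735, 46756), -1)) = Mul(Add(34519, Add(-3, Mul(8, Pow(-18, 3)), Mul(45, -18))), Pow(Add(-10735, 46756), -1)) = Mul(Add(34519, Add(-3, Mul(8, -5832), -810)), Pow(36021, -1)) = Mul(Add(34519, Add(-3, -46656, -810)), Rational(1, 36021)) = Mul(Add(34519, -47469), Rational(1, 36021)) = Mul(-12950, Rational(1, 36021)) = Rational(-12950, 36021)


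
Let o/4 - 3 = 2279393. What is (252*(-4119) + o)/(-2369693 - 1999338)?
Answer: -8079596/4369031 ≈ -1.8493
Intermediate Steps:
o = 9117584 (o = 12 + 4*2279393 = 12 + 9117572 = 9117584)
(252*(-4119) + o)/(-2369693 - 1999338) = (252*(-4119) + 9117584)/(-2369693 - 1999338) = (-1037988 + 9117584)/(-4369031) = 8079596*(-1/4369031) = -8079596/4369031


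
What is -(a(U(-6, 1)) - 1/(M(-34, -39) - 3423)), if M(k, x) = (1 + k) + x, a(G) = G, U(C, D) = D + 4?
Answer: -17476/3495 ≈ -5.0003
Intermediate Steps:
U(C, D) = 4 + D
M(k, x) = 1 + k + x
-(a(U(-6, 1)) - 1/(M(-34, -39) - 3423)) = -((4 + 1) - 1/((1 - 34 - 39) - 3423)) = -(5 - 1/(-72 - 3423)) = -(5 - 1/(-3495)) = -(5 - 1*(-1/3495)) = -(5 + 1/3495) = -1*17476/3495 = -17476/3495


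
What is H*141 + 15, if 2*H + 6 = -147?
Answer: -21543/2 ≈ -10772.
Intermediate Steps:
H = -153/2 (H = -3 + (½)*(-147) = -3 - 147/2 = -153/2 ≈ -76.500)
H*141 + 15 = -153/2*141 + 15 = -21573/2 + 15 = -21543/2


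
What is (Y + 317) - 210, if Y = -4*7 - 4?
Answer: 75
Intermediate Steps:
Y = -32 (Y = -28 - 4 = -32)
(Y + 317) - 210 = (-32 + 317) - 210 = 285 - 210 = 75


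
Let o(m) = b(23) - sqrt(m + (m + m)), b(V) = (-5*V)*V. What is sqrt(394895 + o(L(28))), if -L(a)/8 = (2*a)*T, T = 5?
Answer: sqrt(392250 - 8*I*sqrt(105)) ≈ 626.3 - 0.065*I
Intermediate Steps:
L(a) = -80*a (L(a) = -8*2*a*5 = -80*a)
b(V) = -5*V**2
o(m) = -2645 - sqrt(3)*sqrt(m) (o(m) = -5*23**2 - sqrt(m + (m + m)) = -5*529 - sqrt(m + 2*m) = -2645 - sqrt(3*m) = -2645 - sqrt(3)*sqrt(m))
sqrt(394895 + o(L(28))) = sqrt(394895 + (-2645 - sqrt(3)*sqrt(-80*28))) = sqrt(394895 + (-2645 - sqrt(3)*sqrt(-2240))) = sqrt(394895 + (-2645 - sqrt(3)*8*I*sqrt(35))) = sqrt(394895 + (-2645 - 8*I*sqrt(105))) = sqrt(392250 - 8*I*sqrt(105))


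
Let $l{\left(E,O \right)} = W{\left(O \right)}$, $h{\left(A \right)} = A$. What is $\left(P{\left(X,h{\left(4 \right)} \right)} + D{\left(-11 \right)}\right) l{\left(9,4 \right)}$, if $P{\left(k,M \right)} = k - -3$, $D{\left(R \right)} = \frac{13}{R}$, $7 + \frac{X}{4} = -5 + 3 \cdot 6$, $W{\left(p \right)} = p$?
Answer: $\frac{1136}{11} \approx 103.27$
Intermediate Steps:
$l{\left(E,O \right)} = O$
$X = 24$ ($X = -28 + 4 \left(-5 + 3 \cdot 6\right) = -28 + 4 \left(-5 + 18\right) = -28 + 4 \cdot 13 = -28 + 52 = 24$)
$P{\left(k,M \right)} = 3 + k$ ($P{\left(k,M \right)} = k + 3 = 3 + k$)
$\left(P{\left(X,h{\left(4 \right)} \right)} + D{\left(-11 \right)}\right) l{\left(9,4 \right)} = \left(\left(3 + 24\right) + \frac{13}{-11}\right) 4 = \left(27 + 13 \left(- \frac{1}{11}\right)\right) 4 = \left(27 - \frac{13}{11}\right) 4 = \frac{284}{11} \cdot 4 = \frac{1136}{11}$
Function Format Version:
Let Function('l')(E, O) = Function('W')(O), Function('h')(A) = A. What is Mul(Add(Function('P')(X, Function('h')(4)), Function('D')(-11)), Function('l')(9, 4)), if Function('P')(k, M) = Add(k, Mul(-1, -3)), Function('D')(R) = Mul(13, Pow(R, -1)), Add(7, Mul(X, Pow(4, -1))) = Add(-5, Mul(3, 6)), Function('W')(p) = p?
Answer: Rational(1136, 11) ≈ 103.27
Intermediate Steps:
Function('l')(E, O) = O
X = 24 (X = Add(-28, Mul(4, Add(-5, Mul(3, 6)))) = Add(-28, Mul(4, Add(-5, 18))) = Add(-28, Mul(4, 13)) = Add(-28, 52) = 24)
Function('P')(k, M) = Add(3, k) (Function('P')(k, M) = Add(k, 3) = Add(3, k))
Mul(Add(Function('P')(X, Function('h')(4)), Function('D')(-11)), Function('l')(9, 4)) = Mul(Add(Add(3, 24), Mul(13, Pow(-11, -1))), 4) = Mul(Add(27, Mul(13, Rational(-1, 11))), 4) = Mul(Add(27, Rational(-13, 11)), 4) = Mul(Rational(284, 11), 4) = Rational(1136, 11)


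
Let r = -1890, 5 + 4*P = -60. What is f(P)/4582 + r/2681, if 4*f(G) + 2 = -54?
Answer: -621251/877453 ≈ -0.70802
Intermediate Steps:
P = -65/4 (P = -5/4 + (1/4)*(-60) = -5/4 - 15 = -65/4 ≈ -16.250)
f(G) = -14 (f(G) = -1/2 + (1/4)*(-54) = -1/2 - 27/2 = -14)
f(P)/4582 + r/2681 = -14/4582 - 1890/2681 = -14*1/4582 - 1890*1/2681 = -7/2291 - 270/383 = -621251/877453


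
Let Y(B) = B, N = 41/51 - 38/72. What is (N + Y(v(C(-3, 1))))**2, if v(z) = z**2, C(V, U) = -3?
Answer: 32228329/374544 ≈ 86.047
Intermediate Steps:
N = 169/612 (N = 41*(1/51) - 38*1/72 = 41/51 - 19/36 = 169/612 ≈ 0.27614)
(N + Y(v(C(-3, 1))))**2 = (169/612 + (-3)**2)**2 = (169/612 + 9)**2 = (5677/612)**2 = 32228329/374544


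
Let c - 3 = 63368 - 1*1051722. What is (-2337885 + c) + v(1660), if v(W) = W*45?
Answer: -3251536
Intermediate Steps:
c = -988351 (c = 3 + (63368 - 1*1051722) = 3 + (63368 - 1051722) = 3 - 988354 = -988351)
v(W) = 45*W
(-2337885 + c) + v(1660) = (-2337885 - 988351) + 45*1660 = -3326236 + 74700 = -3251536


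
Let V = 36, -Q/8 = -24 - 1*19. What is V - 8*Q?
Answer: -2716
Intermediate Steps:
Q = 344 (Q = -8*(-24 - 1*19) = -8*(-24 - 19) = -8*(-43) = 344)
V - 8*Q = 36 - 8*344 = 36 - 2752 = -2716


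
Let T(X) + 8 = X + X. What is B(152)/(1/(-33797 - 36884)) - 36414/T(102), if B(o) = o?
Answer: -150411769/14 ≈ -1.0744e+7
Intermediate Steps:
T(X) = -8 + 2*X (T(X) = -8 + (X + X) = -8 + 2*X)
B(152)/(1/(-33797 - 36884)) - 36414/T(102) = 152/(1/(-33797 - 36884)) - 36414/(-8 + 2*102) = 152/(1/(-70681)) - 36414/(-8 + 204) = 152/(-1/70681) - 36414/196 = 152*(-70681) - 36414*1/196 = -10743512 - 2601/14 = -150411769/14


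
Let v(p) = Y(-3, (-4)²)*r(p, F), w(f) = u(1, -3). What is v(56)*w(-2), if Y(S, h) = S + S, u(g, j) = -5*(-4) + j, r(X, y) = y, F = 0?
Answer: 0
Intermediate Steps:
u(g, j) = 20 + j
Y(S, h) = 2*S
w(f) = 17 (w(f) = 20 - 3 = 17)
v(p) = 0 (v(p) = (2*(-3))*0 = -6*0 = 0)
v(56)*w(-2) = 0*17 = 0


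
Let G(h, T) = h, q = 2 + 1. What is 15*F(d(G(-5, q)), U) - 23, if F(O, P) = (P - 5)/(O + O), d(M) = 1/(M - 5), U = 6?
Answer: -98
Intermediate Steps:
q = 3
d(M) = 1/(-5 + M)
F(O, P) = (-5 + P)/(2*O) (F(O, P) = (-5 + P)/((2*O)) = (-5 + P)*(1/(2*O)) = (-5 + P)/(2*O))
15*F(d(G(-5, q)), U) - 23 = 15*((-5 + 6)/(2*(1/(-5 - 5)))) - 23 = 15*((½)*1/1/(-10)) - 23 = 15*((½)*1/(-⅒)) - 23 = 15*((½)*(-10)*1) - 23 = 15*(-5) - 23 = -75 - 23 = -98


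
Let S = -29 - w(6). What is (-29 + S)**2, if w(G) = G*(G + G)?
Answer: 16900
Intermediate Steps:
w(G) = 2*G**2 (w(G) = G*(2*G) = 2*G**2)
S = -101 (S = -29 - 2*6**2 = -29 - 2*36 = -29 - 1*72 = -29 - 72 = -101)
(-29 + S)**2 = (-29 - 101)**2 = (-130)**2 = 16900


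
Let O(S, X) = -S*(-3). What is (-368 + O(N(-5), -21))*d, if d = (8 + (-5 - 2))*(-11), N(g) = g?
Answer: 4213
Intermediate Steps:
d = -11 (d = (8 - 7)*(-11) = 1*(-11) = -11)
O(S, X) = 3*S
(-368 + O(N(-5), -21))*d = (-368 + 3*(-5))*(-11) = (-368 - 15)*(-11) = -383*(-11) = 4213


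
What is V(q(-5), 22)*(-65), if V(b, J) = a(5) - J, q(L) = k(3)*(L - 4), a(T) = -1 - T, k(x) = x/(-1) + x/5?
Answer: 1820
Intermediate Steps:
k(x) = -4*x/5 (k(x) = x*(-1) + x*(⅕) = -x + x/5 = -4*x/5)
q(L) = 48/5 - 12*L/5 (q(L) = (-⅘*3)*(L - 4) = -12*(-4 + L)/5 = 48/5 - 12*L/5)
V(b, J) = -6 - J (V(b, J) = (-1 - 1*5) - J = (-1 - 5) - J = -6 - J)
V(q(-5), 22)*(-65) = (-6 - 1*22)*(-65) = (-6 - 22)*(-65) = -28*(-65) = 1820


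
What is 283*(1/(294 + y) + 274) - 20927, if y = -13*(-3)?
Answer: 18853078/333 ≈ 56616.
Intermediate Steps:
y = 39
283*(1/(294 + y) + 274) - 20927 = 283*(1/(294 + 39) + 274) - 20927 = 283*(1/333 + 274) - 20927 = 283*(91243/333) - 20927 = 25821769/333 - 20927 = 18853078/333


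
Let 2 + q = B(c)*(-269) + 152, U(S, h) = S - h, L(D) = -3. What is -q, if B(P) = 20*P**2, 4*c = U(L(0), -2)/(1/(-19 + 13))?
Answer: 11955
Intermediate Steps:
c = 3/2 (c = ((-3 - 1*(-2))/(1/(-19 + 13)))/4 = ((-3 + 2)/(1/(-6)))/4 = (-1/(-1/6))/4 = (-1*(-6))/4 = (1/4)*6 = 3/2 ≈ 1.5000)
q = -11955 (q = -2 + ((20*(3/2)**2)*(-269) + 152) = -2 + ((20*(9/4))*(-269) + 152) = -2 + (45*(-269) + 152) = -2 + (-12105 + 152) = -2 - 11953 = -11955)
-q = -1*(-11955) = 11955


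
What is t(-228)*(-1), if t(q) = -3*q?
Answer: -684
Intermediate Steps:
t(-228)*(-1) = -3*(-228)*(-1) = 684*(-1) = -684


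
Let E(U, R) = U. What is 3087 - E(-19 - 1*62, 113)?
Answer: 3168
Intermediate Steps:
3087 - E(-19 - 1*62, 113) = 3087 - (-19 - 1*62) = 3087 - (-19 - 62) = 3087 - 1*(-81) = 3087 + 81 = 3168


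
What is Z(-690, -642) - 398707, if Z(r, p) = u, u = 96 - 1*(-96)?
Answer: -398515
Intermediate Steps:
u = 192 (u = 96 + 96 = 192)
Z(r, p) = 192
Z(-690, -642) - 398707 = 192 - 398707 = -398515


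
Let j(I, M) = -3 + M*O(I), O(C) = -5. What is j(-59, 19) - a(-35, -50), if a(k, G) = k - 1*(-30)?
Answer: -93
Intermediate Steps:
a(k, G) = 30 + k (a(k, G) = k + 30 = 30 + k)
j(I, M) = -3 - 5*M (j(I, M) = -3 + M*(-5) = -3 - 5*M)
j(-59, 19) - a(-35, -50) = (-3 - 5*19) - (30 - 35) = (-3 - 95) - 1*(-5) = -98 + 5 = -93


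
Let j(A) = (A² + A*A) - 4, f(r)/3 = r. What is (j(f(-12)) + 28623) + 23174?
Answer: 54385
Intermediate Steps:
f(r) = 3*r
j(A) = -4 + 2*A² (j(A) = (A² + A²) - 4 = 2*A² - 4 = -4 + 2*A²)
(j(f(-12)) + 28623) + 23174 = ((-4 + 2*(3*(-12))²) + 28623) + 23174 = ((-4 + 2*(-36)²) + 28623) + 23174 = ((-4 + 2*1296) + 28623) + 23174 = ((-4 + 2592) + 28623) + 23174 = (2588 + 28623) + 23174 = 31211 + 23174 = 54385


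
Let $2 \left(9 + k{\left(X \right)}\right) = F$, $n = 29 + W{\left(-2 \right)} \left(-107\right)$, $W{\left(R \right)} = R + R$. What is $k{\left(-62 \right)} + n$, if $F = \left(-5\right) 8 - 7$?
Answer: $\frac{849}{2} \approx 424.5$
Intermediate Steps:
$W{\left(R \right)} = 2 R$
$n = 457$ ($n = 29 + 2 \left(-2\right) \left(-107\right) = 29 - -428 = 29 + 428 = 457$)
$F = -47$ ($F = -40 - 7 = -47$)
$k{\left(X \right)} = - \frac{65}{2}$ ($k{\left(X \right)} = -9 + \frac{1}{2} \left(-47\right) = -9 - \frac{47}{2} = - \frac{65}{2}$)
$k{\left(-62 \right)} + n = - \frac{65}{2} + 457 = \frac{849}{2}$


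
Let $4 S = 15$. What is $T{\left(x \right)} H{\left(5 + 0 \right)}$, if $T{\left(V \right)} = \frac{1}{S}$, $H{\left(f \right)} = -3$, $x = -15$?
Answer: $- \frac{4}{5} \approx -0.8$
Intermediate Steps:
$S = \frac{15}{4}$ ($S = \frac{1}{4} \cdot 15 = \frac{15}{4} \approx 3.75$)
$T{\left(V \right)} = \frac{4}{15}$ ($T{\left(V \right)} = \frac{1}{\frac{15}{4}} = \frac{4}{15}$)
$T{\left(x \right)} H{\left(5 + 0 \right)} = \frac{4}{15} \left(-3\right) = - \frac{4}{5}$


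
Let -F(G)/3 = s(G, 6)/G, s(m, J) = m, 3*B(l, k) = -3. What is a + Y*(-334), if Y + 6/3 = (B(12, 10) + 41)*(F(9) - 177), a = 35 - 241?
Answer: 2405262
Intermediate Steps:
a = -206
B(l, k) = -1 (B(l, k) = (1/3)*(-3) = -1)
F(G) = -3 (F(G) = -3*G/G = -3*1 = -3)
Y = -7202 (Y = -2 + (-1 + 41)*(-3 - 177) = -2 + 40*(-180) = -2 - 7200 = -7202)
a + Y*(-334) = -206 - 7202*(-334) = -206 + 2405468 = 2405262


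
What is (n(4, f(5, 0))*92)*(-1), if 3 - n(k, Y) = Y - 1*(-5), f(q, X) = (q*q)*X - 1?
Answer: 92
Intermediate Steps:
f(q, X) = -1 + X*q² (f(q, X) = q²*X - 1 = X*q² - 1 = -1 + X*q²)
n(k, Y) = -2 - Y (n(k, Y) = 3 - (Y - 1*(-5)) = 3 - (Y + 5) = 3 - (5 + Y) = 3 + (-5 - Y) = -2 - Y)
(n(4, f(5, 0))*92)*(-1) = ((-2 - (-1 + 0*5²))*92)*(-1) = ((-2 - (-1 + 0*25))*92)*(-1) = ((-2 - (-1 + 0))*92)*(-1) = ((-2 - 1*(-1))*92)*(-1) = ((-2 + 1)*92)*(-1) = -1*92*(-1) = -92*(-1) = 92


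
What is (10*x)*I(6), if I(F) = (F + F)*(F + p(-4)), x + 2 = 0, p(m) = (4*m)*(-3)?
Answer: -12960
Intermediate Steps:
p(m) = -12*m
x = -2 (x = -2 + 0 = -2)
I(F) = 2*F*(48 + F) (I(F) = (F + F)*(F - 12*(-4)) = (2*F)*(F + 48) = (2*F)*(48 + F) = 2*F*(48 + F))
(10*x)*I(6) = (10*(-2))*(2*6*(48 + 6)) = -40*6*54 = -20*648 = -12960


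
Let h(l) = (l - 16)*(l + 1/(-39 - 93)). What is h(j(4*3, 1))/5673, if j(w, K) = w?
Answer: -1583/187209 ≈ -0.0084558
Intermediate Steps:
h(l) = (-16 + l)*(-1/132 + l) (h(l) = (-16 + l)*(l + 1/(-132)) = (-16 + l)*(l - 1/132) = (-16 + l)*(-1/132 + l))
h(j(4*3, 1))/5673 = (4/33 + (4*3)**2 - 2113*3/33)/5673 = (4/33 + 12**2 - 2113/132*12)*(1/5673) = (4/33 + 144 - 2113/11)*(1/5673) = -1583/33*1/5673 = -1583/187209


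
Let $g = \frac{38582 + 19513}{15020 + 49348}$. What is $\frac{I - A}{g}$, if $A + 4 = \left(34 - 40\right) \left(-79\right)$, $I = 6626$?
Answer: $\frac{44027712}{6455} \approx 6820.7$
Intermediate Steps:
$g = \frac{6455}{7152}$ ($g = \frac{58095}{64368} = 58095 \cdot \frac{1}{64368} = \frac{6455}{7152} \approx 0.90254$)
$A = 470$ ($A = -4 + \left(34 - 40\right) \left(-79\right) = -4 - -474 = -4 + 474 = 470$)
$\frac{I - A}{g} = \frac{6626 - 470}{\frac{6455}{7152}} = \left(6626 - 470\right) \frac{7152}{6455} = 6156 \cdot \frac{7152}{6455} = \frac{44027712}{6455}$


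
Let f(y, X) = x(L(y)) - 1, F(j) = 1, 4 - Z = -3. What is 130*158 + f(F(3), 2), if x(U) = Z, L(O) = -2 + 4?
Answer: 20546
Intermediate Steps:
Z = 7 (Z = 4 - 1*(-3) = 4 + 3 = 7)
L(O) = 2
x(U) = 7
f(y, X) = 6 (f(y, X) = 7 - 1 = 6)
130*158 + f(F(3), 2) = 130*158 + 6 = 20540 + 6 = 20546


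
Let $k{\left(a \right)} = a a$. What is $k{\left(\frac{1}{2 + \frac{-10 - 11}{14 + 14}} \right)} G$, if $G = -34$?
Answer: $- \frac{544}{25} \approx -21.76$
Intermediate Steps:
$k{\left(a \right)} = a^{2}$
$k{\left(\frac{1}{2 + \frac{-10 - 11}{14 + 14}} \right)} G = \left(\frac{1}{2 + \frac{-10 - 11}{14 + 14}}\right)^{2} \left(-34\right) = \left(\frac{1}{2 - \frac{21}{28}}\right)^{2} \left(-34\right) = \left(\frac{1}{2 - \frac{3}{4}}\right)^{2} \left(-34\right) = \left(\frac{1}{\frac{5}{4}}\right)^{2} \left(-34\right) = \left(\frac{4}{5}\right)^{2} \left(-34\right) = \frac{16}{25} \left(-34\right) = - \frac{544}{25}$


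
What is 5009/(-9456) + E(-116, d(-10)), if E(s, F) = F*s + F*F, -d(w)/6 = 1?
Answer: 6916783/9456 ≈ 731.47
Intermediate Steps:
d(w) = -6 (d(w) = -6*1 = -6)
E(s, F) = F**2 + F*s (E(s, F) = F*s + F**2 = F**2 + F*s)
5009/(-9456) + E(-116, d(-10)) = 5009/(-9456) - 6*(-6 - 116) = 5009*(-1/9456) - 6*(-122) = -5009/9456 + 732 = 6916783/9456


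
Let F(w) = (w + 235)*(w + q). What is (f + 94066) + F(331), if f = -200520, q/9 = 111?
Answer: 646326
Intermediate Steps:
q = 999 (q = 9*111 = 999)
F(w) = (235 + w)*(999 + w) (F(w) = (w + 235)*(w + 999) = (235 + w)*(999 + w))
(f + 94066) + F(331) = (-200520 + 94066) + (234765 + 331² + 1234*331) = -106454 + (234765 + 109561 + 408454) = -106454 + 752780 = 646326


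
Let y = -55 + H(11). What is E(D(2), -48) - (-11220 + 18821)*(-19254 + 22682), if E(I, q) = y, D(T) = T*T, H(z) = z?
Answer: -26056272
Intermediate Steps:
D(T) = T²
y = -44 (y = -55 + 11 = -44)
E(I, q) = -44
E(D(2), -48) - (-11220 + 18821)*(-19254 + 22682) = -44 - (-11220 + 18821)*(-19254 + 22682) = -44 - 7601*3428 = -44 - 1*26056228 = -44 - 26056228 = -26056272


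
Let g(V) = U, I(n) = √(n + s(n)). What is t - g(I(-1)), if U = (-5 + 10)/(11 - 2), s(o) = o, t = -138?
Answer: -1247/9 ≈ -138.56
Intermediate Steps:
I(n) = √2*√n (I(n) = √(n + n) = √(2*n) = √2*√n)
U = 5/9 ≈ 0.55556
g(V) = 5/9
t - g(I(-1)) = -138 - 1*5/9 = -138 - 5/9 = -1247/9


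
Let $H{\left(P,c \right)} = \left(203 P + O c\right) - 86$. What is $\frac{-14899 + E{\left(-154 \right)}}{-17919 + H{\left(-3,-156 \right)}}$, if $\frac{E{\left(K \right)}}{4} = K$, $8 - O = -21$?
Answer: $\frac{15515}{23138} \approx 0.67054$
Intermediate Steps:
$O = 29$ ($O = 8 - -21 = 8 + 21 = 29$)
$H{\left(P,c \right)} = -86 + 29 c + 203 P$ ($H{\left(P,c \right)} = \left(203 P + 29 c\right) - 86 = \left(29 c + 203 P\right) - 86 = -86 + 29 c + 203 P$)
$E{\left(K \right)} = 4 K$
$\frac{-14899 + E{\left(-154 \right)}}{-17919 + H{\left(-3,-156 \right)}} = \frac{-14899 + 4 \left(-154\right)}{-17919 + \left(-86 + 29 \left(-156\right) + 203 \left(-3\right)\right)} = \frac{-14899 - 616}{-17919 - 5219} = - \frac{15515}{-17919 - 5219} = - \frac{15515}{-23138} = \left(-15515\right) \left(- \frac{1}{23138}\right) = \frac{15515}{23138}$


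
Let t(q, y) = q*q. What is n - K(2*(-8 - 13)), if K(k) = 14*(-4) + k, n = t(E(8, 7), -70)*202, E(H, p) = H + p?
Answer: 45548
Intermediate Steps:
t(q, y) = q²
n = 45450 (n = (8 + 7)²*202 = 15²*202 = 225*202 = 45450)
K(k) = -56 + k
n - K(2*(-8 - 13)) = 45450 - (-56 + 2*(-8 - 13)) = 45450 - (-56 + 2*(-21)) = 45450 - (-56 - 42) = 45450 - 1*(-98) = 45450 + 98 = 45548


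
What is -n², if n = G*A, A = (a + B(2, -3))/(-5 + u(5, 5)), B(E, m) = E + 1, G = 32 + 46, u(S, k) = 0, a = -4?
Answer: -6084/25 ≈ -243.36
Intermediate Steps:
G = 78
B(E, m) = 1 + E
A = ⅕ (A = (-4 + (1 + 2))/(-5 + 0) = (-4 + 3)/(-5) = -1*(-⅕) = ⅕ ≈ 0.20000)
n = 78/5 (n = 78*(⅕) = 78/5 ≈ 15.600)
-n² = -(78/5)² = -1*6084/25 = -6084/25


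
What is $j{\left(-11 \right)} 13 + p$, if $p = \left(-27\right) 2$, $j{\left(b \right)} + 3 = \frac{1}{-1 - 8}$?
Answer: $- \frac{850}{9} \approx -94.444$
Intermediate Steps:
$j{\left(b \right)} = - \frac{28}{9}$ ($j{\left(b \right)} = -3 + \frac{1}{-1 - 8} = -3 + \frac{1}{-9} = -3 - \frac{1}{9} = - \frac{28}{9}$)
$p = -54$
$j{\left(-11 \right)} 13 + p = \left(- \frac{28}{9}\right) 13 - 54 = - \frac{364}{9} - 54 = - \frac{850}{9}$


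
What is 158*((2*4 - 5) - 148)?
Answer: -22910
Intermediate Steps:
158*((2*4 - 5) - 148) = 158*((8 - 5) - 148) = 158*(3 - 148) = 158*(-145) = -22910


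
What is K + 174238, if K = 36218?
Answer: 210456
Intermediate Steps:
K + 174238 = 36218 + 174238 = 210456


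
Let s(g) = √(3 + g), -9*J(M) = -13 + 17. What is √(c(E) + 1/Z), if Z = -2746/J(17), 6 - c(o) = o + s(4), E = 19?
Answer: √(-220557347 - 16966161*√7)/4119 ≈ 3.9555*I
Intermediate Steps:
J(M) = -4/9 (J(M) = -(-13 + 17)/9 = -⅑*4 = -4/9)
c(o) = 6 - o - √7 (c(o) = 6 - (o + √(3 + 4)) = 6 - (o + √7) = 6 + (-o - √7) = 6 - o - √7)
Z = 12357/2 (Z = -2746/(-4/9) = -2746*(-9/4) = 12357/2 ≈ 6178.5)
√(c(E) + 1/Z) = √((6 - 1*19 - √7) + 1/(12357/2)) = √((6 - 19 - √7) + 2/12357) = √((-13 - √7) + 2/12357) = √(-160639/12357 - √7)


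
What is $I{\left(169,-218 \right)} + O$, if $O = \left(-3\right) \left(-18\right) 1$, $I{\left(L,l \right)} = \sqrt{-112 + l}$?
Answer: $54 + i \sqrt{330} \approx 54.0 + 18.166 i$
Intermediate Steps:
$O = 54$ ($O = 54 \cdot 1 = 54$)
$I{\left(169,-218 \right)} + O = \sqrt{-112 - 218} + 54 = \sqrt{-330} + 54 = i \sqrt{330} + 54 = 54 + i \sqrt{330}$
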